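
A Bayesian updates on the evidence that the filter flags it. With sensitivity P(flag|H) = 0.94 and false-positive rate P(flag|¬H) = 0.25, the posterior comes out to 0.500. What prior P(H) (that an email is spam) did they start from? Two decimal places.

P(H) = 0.21

Bayes' rule in odds form gives O(H|E) = O(H)·[P(E|H)/P(E|¬H)], hence O(H) = O(H|E)/LR.
Posterior odds = 0.500/(1−0.500) = 1.0000. LR = 0.94/0.25 = 3.7600.
Prior odds = 1.0000/3.7600 = 0.2660, so P(H) = 0.2660/(1+0.2660) ≈ 0.21.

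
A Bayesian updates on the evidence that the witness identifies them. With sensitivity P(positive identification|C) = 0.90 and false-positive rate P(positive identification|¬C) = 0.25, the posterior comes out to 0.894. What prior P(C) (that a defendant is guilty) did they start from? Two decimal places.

In odds form, posterior odds = prior odds × likelihood ratio, so prior odds = posterior odds ÷ LR.
Posterior odds = 0.894/(1−0.894) = 8.4340. LR = 0.90/0.25 = 3.6000.
Prior odds = 8.4340/3.6000 = 2.3428, so P(C) = 2.3428/(1+2.3428) ≈ 0.70.

P(C) = 0.70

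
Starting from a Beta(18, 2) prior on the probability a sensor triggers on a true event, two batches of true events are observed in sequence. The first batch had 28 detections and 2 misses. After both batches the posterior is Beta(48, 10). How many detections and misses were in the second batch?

Sequential conjugate updates are equivalent to a single update on the pooled data, so total successes = posterior α − prior α and total failures = posterior β − prior β.
Total across both batches: 48−18=30 detections, 10−2=8 misses.
Subtract the first batch: 30−28=2 detections and 8−2=6 misses.

2 detections and 6 misses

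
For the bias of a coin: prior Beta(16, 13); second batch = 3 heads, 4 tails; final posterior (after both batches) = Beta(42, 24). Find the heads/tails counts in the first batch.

23 heads and 7 tails

Sequential conjugate updates are equivalent to a single update on the pooled data, so total successes = posterior α − prior α and total failures = posterior β − prior β.
Total across both batches: 42−16=26 heads, 24−13=11 tails.
Subtract the second batch: 26−3=23 heads and 11−4=7 tails.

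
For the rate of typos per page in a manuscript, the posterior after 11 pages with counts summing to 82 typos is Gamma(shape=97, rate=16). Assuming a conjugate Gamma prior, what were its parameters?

A Gamma(α, β) prior (rate parametrization) on a Poisson rate with n observations summing to S gives posterior Gamma(α+S, β+n).
So α = 97 − 82 = 15 and β = 16 − 11 = 5.

Gamma(shape=15, rate=5)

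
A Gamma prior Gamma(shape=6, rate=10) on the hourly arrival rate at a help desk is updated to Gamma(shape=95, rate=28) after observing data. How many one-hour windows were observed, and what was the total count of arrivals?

n = 18 one-hour windows with total 89 arrivals

Gamma–Poisson conjugacy: posterior shape = α + Σxᵢ, posterior rate = β + n.
Matching: Σxᵢ = 95 − 6 = 89 and n = 28 − 10 = 18.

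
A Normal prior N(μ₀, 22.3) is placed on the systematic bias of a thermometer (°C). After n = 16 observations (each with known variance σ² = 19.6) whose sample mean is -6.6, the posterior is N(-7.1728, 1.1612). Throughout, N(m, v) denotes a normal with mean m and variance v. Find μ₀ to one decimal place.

μ₀ = -17.6

The posterior mean is a precision-weighted average: μ_n = (τ₀μ₀ + τ_data·x̄)/(τ₀+τ_data), with τ₀=1/σ₀² and τ_data=n/σ².
Here τ₀ = 1/22.3 = 0.044843 and τ_data = 16/19.6 = 0.816327, so τ_n = 0.861170.
Rearranging for μ₀: μ₀ = (μ_n·τ_n − τ_data·x̄)/τ₀ = (-7.1728·0.861170 − 0.816327·-6.6) / 0.044843 = -0.789242/0.044843 ≈ -17.6.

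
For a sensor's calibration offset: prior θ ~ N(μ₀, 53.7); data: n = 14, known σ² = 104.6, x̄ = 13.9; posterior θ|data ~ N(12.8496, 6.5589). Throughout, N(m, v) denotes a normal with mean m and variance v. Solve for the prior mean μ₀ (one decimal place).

With known observation variance, the Normal–Normal posterior has precision τ_n = τ₀ + n/σ² and mean μ_n = (τ₀μ₀ + (n/σ²)x̄)/τ_n.
Here τ₀ = 1/53.7 = 0.018622 and τ_data = 14/104.6 = 0.133843, so τ_n = 0.152465.
Rearranging for μ₀: μ₀ = (μ_n·τ_n − τ_data·x̄)/τ₀ = (12.8496·0.152465 − 0.133843·13.9) / 0.018622 = 0.098697/0.018622 ≈ 5.3.

μ₀ = 5.3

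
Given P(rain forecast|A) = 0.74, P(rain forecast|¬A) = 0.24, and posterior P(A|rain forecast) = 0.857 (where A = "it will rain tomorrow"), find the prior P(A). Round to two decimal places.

P(A) = 0.66

In odds form, posterior odds = prior odds × likelihood ratio, so prior odds = posterior odds ÷ LR.
Posterior odds = 0.857/(1−0.857) = 5.9930. LR = 0.74/0.24 = 3.0833.
Prior odds = 5.9930/3.0833 = 1.9437, so P(A) = 1.9437/(1+1.9437) ≈ 0.66.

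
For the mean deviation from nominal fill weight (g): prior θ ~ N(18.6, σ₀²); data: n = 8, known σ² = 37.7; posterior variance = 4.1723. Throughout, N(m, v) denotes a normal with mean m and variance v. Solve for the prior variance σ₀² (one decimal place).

σ₀² = 36.4

For the Normal–Normal model with known σ², precisions add: τ_n = τ₀ + n/σ².
So 1/σ₀² = 1/4.1723 − 8/37.7 = 0.239676 − 0.212202 = 0.027474.
Hence σ₀² = 1/0.027474 ≈ 36.4.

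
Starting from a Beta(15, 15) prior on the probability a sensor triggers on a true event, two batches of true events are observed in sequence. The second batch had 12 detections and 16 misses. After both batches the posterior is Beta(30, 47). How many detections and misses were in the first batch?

3 detections and 16 misses

Sequential conjugate updates are equivalent to a single update on the pooled data, so total successes = posterior α − prior α and total failures = posterior β − prior β.
Total across both batches: 30−15=15 detections, 47−15=32 misses.
Subtract the second batch: 15−12=3 detections and 32−16=16 misses.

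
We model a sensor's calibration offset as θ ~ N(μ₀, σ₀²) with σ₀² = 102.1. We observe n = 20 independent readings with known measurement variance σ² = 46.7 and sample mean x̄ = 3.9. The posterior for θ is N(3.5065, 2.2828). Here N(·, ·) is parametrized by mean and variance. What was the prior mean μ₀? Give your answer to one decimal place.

μ₀ = -13.7

The posterior mean is a precision-weighted average: μ_n = (τ₀μ₀ + τ_data·x̄)/(τ₀+τ_data), with τ₀=1/σ₀² and τ_data=n/σ².
Here τ₀ = 1/102.1 = 0.009794 and τ_data = 20/46.7 = 0.428266, so τ_n = 0.438060.
Rearranging for μ₀: μ₀ = (μ_n·τ_n − τ_data·x̄)/τ₀ = (3.5065·0.438060 − 0.428266·3.9) / 0.009794 = -0.134180/0.009794 ≈ -13.7.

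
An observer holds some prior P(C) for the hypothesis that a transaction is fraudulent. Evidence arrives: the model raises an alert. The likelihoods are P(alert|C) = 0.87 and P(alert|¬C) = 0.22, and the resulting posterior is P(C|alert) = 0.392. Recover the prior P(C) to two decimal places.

P(C) = 0.14

Bayes' rule in odds form gives O(C|E) = O(C)·[P(E|C)/P(E|¬C)], hence O(C) = O(C|E)/LR.
Posterior odds = 0.392/(1−0.392) = 0.6447. LR = 0.87/0.22 = 3.9545.
Prior odds = 0.6447/3.9545 = 0.1630, so P(C) = 0.1630/(1+0.1630) ≈ 0.14.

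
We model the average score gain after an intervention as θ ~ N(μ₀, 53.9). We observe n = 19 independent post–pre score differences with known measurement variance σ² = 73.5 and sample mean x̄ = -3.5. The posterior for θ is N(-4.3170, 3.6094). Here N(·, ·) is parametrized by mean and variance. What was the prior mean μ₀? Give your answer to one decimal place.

μ₀ = -15.7

The posterior mean is a precision-weighted average: μ_n = (τ₀μ₀ + τ_data·x̄)/(τ₀+τ_data), with τ₀=1/σ₀² and τ_data=n/σ².
Here τ₀ = 1/53.9 = 0.018553 and τ_data = 19/73.5 = 0.258503, so τ_n = 0.277056.
Rearranging for μ₀: μ₀ = (μ_n·τ_n − τ_data·x̄)/τ₀ = (-4.3170·0.277056 − 0.258503·-3.5) / 0.018553 = -0.291290/0.018553 ≈ -15.7.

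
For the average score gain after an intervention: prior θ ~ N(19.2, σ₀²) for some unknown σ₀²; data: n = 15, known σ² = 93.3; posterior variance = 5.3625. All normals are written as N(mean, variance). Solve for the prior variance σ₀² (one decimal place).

Posterior precision equals prior precision plus data precision: 1/σ_n² = 1/σ₀² + n/σ².
So 1/σ₀² = 1/5.3625 − 15/93.3 = 0.186480 − 0.160772 = 0.025708.
Hence σ₀² = 1/0.025708 ≈ 38.9.

σ₀² = 38.9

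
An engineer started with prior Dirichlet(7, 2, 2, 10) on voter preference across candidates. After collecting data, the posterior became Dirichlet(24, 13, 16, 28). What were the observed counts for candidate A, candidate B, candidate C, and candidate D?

counts (17, 11, 14, 18)

For a Dirichlet(α) prior with multinomial counts c, the posterior is Dirichlet(α + c) componentwise.
Counts are posterior − prior componentwise: 24−7=17, 13−2=11, 16−2=14, 28−10=18.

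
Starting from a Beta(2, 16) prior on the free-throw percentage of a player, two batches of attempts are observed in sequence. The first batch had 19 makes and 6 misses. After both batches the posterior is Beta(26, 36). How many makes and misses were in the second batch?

Because Beta–binomial updating is additive in the counts, the combined data contributed (α_post−α_prior, β_post−β_prior) successes and failures.
Total across both batches: 26−2=24 makes, 36−16=20 misses.
Subtract the first batch: 24−19=5 makes and 20−6=14 misses.

5 makes and 14 misses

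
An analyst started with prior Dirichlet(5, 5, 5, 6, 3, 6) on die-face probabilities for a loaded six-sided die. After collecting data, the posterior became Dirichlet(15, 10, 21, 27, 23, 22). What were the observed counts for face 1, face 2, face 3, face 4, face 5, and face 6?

For a Dirichlet(α) prior with multinomial counts c, the posterior is Dirichlet(α + c) componentwise.
Counts are posterior − prior componentwise: 15−5=10, 10−5=5, 21−5=16, 27−6=21, 23−3=20, 22−6=16.

counts (10, 5, 16, 21, 20, 16)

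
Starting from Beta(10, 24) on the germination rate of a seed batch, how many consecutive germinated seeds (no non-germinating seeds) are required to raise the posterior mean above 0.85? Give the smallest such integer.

After k germinated seeds and 0 non-germinating seeds the posterior is Beta(10+k, 24), with mean (10+k)/(10+24+k).
Set (10+k)/(34+k) > 0.85 and solve: k > (0.85·34 − 10)/(1 − 0.85) = 126.000.
The smallest integer exceeding 126.000 is 127.

k = 127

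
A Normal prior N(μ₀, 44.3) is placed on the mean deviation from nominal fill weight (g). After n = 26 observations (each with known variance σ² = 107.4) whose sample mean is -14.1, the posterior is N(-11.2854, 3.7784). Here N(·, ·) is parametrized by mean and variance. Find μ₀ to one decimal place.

μ₀ = 18.9

With known observation variance, the Normal–Normal posterior has precision τ_n = τ₀ + n/σ² and mean μ_n = (τ₀μ₀ + (n/σ²)x̄)/τ_n.
Here τ₀ = 1/44.3 = 0.022573 and τ_data = 26/107.4 = 0.242086, so τ_n = 0.264659.
Rearranging for μ₀: μ₀ = (μ_n·τ_n − τ_data·x̄)/τ₀ = (-11.2854·0.264659 − 0.242086·-14.1) / 0.022573 = 0.426630/0.022573 ≈ 18.9.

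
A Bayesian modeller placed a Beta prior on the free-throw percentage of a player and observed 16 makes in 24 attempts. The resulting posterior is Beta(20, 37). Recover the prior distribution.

Beta(4, 29)

Beta is conjugate to the binomial likelihood: posterior = Beta(α+s, β+f).
So α = 20 − 16 = 4 and β = 37 − 8 = 29.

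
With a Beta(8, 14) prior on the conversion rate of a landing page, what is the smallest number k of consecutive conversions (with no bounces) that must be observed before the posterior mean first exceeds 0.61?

After k conversions and 0 bounces the posterior is Beta(8+k, 14), with mean (8+k)/(8+14+k).
Set (8+k)/(22+k) > 0.61 and solve: k > (0.61·22 − 8)/(1 − 0.61) = 13.897.
The smallest integer exceeding 13.897 is 14.

k = 14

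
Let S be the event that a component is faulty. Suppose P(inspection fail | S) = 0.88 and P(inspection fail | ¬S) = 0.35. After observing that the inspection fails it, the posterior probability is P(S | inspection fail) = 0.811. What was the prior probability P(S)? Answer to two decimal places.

In odds form, posterior odds = prior odds × likelihood ratio, so prior odds = posterior odds ÷ LR.
Posterior odds = 0.811/(1−0.811) = 4.2910. LR = 0.88/0.35 = 2.5143.
Prior odds = 4.2910/2.5143 = 1.7066, so P(S) = 1.7066/(1+1.7066) ≈ 0.63.

P(S) = 0.63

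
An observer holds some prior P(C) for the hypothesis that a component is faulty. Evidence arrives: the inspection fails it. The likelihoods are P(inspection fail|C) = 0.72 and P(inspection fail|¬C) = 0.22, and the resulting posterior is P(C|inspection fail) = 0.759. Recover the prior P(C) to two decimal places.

Bayes' rule in odds form gives O(C|E) = O(C)·[P(E|C)/P(E|¬C)], hence O(C) = O(C|E)/LR.
Posterior odds = 0.759/(1−0.759) = 3.1494. LR = 0.72/0.22 = 3.2727.
Prior odds = 3.1494/3.2727 = 0.9623, so P(C) = 0.9623/(1+0.9623) ≈ 0.49.

P(C) = 0.49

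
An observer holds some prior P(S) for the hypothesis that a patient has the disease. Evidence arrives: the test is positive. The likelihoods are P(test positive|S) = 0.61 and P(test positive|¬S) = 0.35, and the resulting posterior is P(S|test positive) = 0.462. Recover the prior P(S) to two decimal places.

In odds form, posterior odds = prior odds × likelihood ratio, so prior odds = posterior odds ÷ LR.
Posterior odds = 0.462/(1−0.462) = 0.8587. LR = 0.61/0.35 = 1.7429.
Prior odds = 0.8587/1.7429 = 0.4927, so P(S) = 0.4927/(1+0.4927) ≈ 0.33.

P(S) = 0.33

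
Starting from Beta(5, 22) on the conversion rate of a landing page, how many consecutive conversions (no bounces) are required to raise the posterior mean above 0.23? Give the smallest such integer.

k = 2

After k conversions and 0 bounces the posterior is Beta(5+k, 22), with mean (5+k)/(5+22+k).
Set (5+k)/(27+k) > 0.23 and solve: k > (0.23·27 − 5)/(1 − 0.23) = 1.571.
The smallest integer exceeding 1.571 is 2.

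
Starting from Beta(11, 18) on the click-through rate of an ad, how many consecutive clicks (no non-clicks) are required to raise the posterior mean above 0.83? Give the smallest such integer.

k = 77

After k clicks and 0 non-clicks the posterior is Beta(11+k, 18), with mean (11+k)/(11+18+k).
Set (11+k)/(29+k) > 0.83 and solve: k > (0.83·29 − 11)/(1 − 0.83) = 76.882.
The smallest integer exceeding 76.882 is 77, and checking k=77: (88)/(106) = 0.8302 > 0.83.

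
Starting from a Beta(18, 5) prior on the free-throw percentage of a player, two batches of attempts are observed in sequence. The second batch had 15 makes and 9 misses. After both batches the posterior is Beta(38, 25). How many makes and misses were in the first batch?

Sequential conjugate updates are equivalent to a single update on the pooled data, so total successes = posterior α − prior α and total failures = posterior β − prior β.
Total across both batches: 38−18=20 makes, 25−5=20 misses.
Subtract the second batch: 20−15=5 makes and 20−9=11 misses.

5 makes and 11 misses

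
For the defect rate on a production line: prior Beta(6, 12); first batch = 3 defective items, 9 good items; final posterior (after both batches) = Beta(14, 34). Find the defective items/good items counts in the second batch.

Sequential conjugate updates are equivalent to a single update on the pooled data, so total successes = posterior α − prior α and total failures = posterior β − prior β.
Total across both batches: 14−6=8 defective items, 34−12=22 good items.
Subtract the first batch: 8−3=5 defective items and 22−9=13 good items.

5 defective items and 13 good items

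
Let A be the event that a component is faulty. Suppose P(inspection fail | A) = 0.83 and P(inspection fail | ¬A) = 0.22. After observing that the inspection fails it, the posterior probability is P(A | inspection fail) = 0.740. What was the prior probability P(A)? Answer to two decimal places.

Bayes' rule in odds form gives O(A|E) = O(A)·[P(E|A)/P(E|¬A)], hence O(A) = O(A|E)/LR.
Posterior odds = 0.740/(1−0.740) = 2.8462. LR = 0.83/0.22 = 3.7727.
Prior odds = 2.8462/3.7727 = 0.7544, so P(A) = 0.7544/(1+0.7544) ≈ 0.43.

P(A) = 0.43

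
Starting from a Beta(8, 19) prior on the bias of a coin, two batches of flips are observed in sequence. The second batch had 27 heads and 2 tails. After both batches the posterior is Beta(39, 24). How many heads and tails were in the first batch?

Because Beta–binomial updating is additive in the counts, the combined data contributed (α_post−α_prior, β_post−β_prior) successes and failures.
Total across both batches: 39−8=31 heads, 24−19=5 tails.
Subtract the second batch: 31−27=4 heads and 5−2=3 tails.

4 heads and 3 tails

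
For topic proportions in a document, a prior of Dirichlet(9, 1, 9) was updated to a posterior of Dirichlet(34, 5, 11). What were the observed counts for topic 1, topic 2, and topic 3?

counts (25, 4, 2)

For a Dirichlet(α) prior with multinomial counts c, the posterior is Dirichlet(α + c) componentwise.
Counts are posterior − prior componentwise: 34−9=25, 5−1=4, 11−9=2.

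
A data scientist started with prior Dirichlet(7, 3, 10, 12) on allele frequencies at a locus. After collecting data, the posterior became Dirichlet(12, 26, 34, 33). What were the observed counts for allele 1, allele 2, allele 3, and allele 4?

For a Dirichlet(α) prior with multinomial counts c, the posterior is Dirichlet(α + c) componentwise.
Counts are posterior − prior componentwise: 12−7=5, 26−3=23, 34−10=24, 33−12=21.

counts (5, 23, 24, 21)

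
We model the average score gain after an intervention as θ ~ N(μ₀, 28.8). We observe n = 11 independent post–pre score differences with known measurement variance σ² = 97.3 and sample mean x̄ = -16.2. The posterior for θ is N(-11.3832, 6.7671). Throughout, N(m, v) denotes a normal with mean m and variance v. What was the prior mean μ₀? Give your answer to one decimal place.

μ₀ = 4.3

The posterior mean is a precision-weighted average: μ_n = (τ₀μ₀ + τ_data·x̄)/(τ₀+τ_data), with τ₀=1/σ₀² and τ_data=n/σ².
Here τ₀ = 1/28.8 = 0.034722 and τ_data = 11/97.3 = 0.113052, so τ_n = 0.147774.
Rearranging for μ₀: μ₀ = (μ_n·τ_n − τ_data·x̄)/τ₀ = (-11.3832·0.147774 − 0.113052·-16.2) / 0.034722 = 0.149301/0.034722 ≈ 4.3.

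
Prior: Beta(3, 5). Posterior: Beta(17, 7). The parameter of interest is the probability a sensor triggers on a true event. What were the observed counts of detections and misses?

Under Beta–binomial conjugacy the posterior parameters are (a+s, b+f).
So s = 17 − 3 = 14 and f = 7 − 5 = 2.

14 detections and 2 misses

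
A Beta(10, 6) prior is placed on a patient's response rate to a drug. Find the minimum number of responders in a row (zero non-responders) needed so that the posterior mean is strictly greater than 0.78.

After k responders and 0 non-responders the posterior is Beta(10+k, 6), with mean (10+k)/(10+6+k).
Set (10+k)/(16+k) > 0.78 and solve: k > (0.78·16 − 10)/(1 − 0.78) = 11.273.
The smallest integer exceeding 11.273 is 12.

k = 12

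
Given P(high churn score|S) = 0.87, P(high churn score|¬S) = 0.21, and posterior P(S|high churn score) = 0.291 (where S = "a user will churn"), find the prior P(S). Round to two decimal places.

Bayes' rule in odds form gives O(S|E) = O(S)·[P(E|S)/P(E|¬S)], hence O(S) = O(S|E)/LR.
Posterior odds = 0.291/(1−0.291) = 0.4104. LR = 0.87/0.21 = 4.1429.
Prior odds = 0.4104/4.1429 = 0.0991, so P(S) = 0.0991/(1+0.0991) ≈ 0.09.

P(S) = 0.09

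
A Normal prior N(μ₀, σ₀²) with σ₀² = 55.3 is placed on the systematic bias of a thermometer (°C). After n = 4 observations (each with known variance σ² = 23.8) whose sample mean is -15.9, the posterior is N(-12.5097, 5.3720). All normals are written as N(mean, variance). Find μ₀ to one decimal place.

The posterior mean is a precision-weighted average: μ_n = (τ₀μ₀ + τ_data·x̄)/(τ₀+τ_data), with τ₀=1/σ₀² and τ_data=n/σ².
Here τ₀ = 1/55.3 = 0.018083 and τ_data = 4/23.8 = 0.168067, so τ_n = 0.186150.
Rearranging for μ₀: μ₀ = (μ_n·τ_n − τ_data·x̄)/τ₀ = (-12.5097·0.186150 − 0.168067·-15.9) / 0.018083 = 0.343585/0.018083 ≈ 19.0.

μ₀ = 19.0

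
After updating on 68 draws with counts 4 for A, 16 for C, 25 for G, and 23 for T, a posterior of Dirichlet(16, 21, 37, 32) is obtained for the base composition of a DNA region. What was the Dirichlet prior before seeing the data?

Dirichlet(12, 5, 12, 9)

For a Dirichlet(α) prior with multinomial counts c, the posterior is Dirichlet(α + c) componentwise.
Subtract each count from the matching posterior parameter: 16−4=12, 21−16=5, 37−25=12, 32−23=9.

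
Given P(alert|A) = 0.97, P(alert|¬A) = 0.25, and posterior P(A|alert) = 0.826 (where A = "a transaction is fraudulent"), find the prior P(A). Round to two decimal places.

Bayes' rule in odds form gives O(A|E) = O(A)·[P(E|A)/P(E|¬A)], hence O(A) = O(A|E)/LR.
Posterior odds = 0.826/(1−0.826) = 4.7471. LR = 0.97/0.25 = 3.8800.
Prior odds = 4.7471/3.8800 = 1.2235, so P(A) = 1.2235/(1+1.2235) ≈ 0.55.

P(A) = 0.55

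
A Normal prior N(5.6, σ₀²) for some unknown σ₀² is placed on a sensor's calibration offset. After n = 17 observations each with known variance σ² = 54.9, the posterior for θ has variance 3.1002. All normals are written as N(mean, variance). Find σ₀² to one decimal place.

For the Normal–Normal model with known σ², precisions add: τ_n = τ₀ + n/σ².
So 1/σ₀² = 1/3.1002 − 17/54.9 = 0.322560 − 0.309654 = 0.012906.
Hence σ₀² = 1/0.012906 ≈ 77.5.

σ₀² = 77.5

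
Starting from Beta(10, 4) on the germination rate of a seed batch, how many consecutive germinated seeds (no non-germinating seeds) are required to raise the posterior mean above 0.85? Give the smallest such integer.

After k germinated seeds and 0 non-germinating seeds the posterior is Beta(10+k, 4), with mean (10+k)/(10+4+k).
Set (10+k)/(14+k) > 0.85 and solve: k > (0.85·14 − 10)/(1 − 0.85) = 12.667.
The smallest integer exceeding 12.667 is 13, and checking k=13: (23)/(27) = 0.8519 > 0.85.

k = 13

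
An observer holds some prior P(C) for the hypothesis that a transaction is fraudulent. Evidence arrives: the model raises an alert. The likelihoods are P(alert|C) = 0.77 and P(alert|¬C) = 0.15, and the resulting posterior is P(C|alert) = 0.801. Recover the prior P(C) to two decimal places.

P(C) = 0.44

Bayes' rule in odds form gives O(C|E) = O(C)·[P(E|C)/P(E|¬C)], hence O(C) = O(C|E)/LR.
Posterior odds = 0.801/(1−0.801) = 4.0251. LR = 0.77/0.15 = 5.1333.
Prior odds = 4.0251/5.1333 = 0.7841, so P(C) = 0.7841/(1+0.7841) ≈ 0.44.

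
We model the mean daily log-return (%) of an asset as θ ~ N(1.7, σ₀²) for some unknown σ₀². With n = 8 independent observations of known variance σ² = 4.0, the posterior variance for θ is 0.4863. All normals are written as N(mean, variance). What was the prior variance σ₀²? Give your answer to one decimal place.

For the Normal–Normal model with known σ², precisions add: τ_n = τ₀ + n/σ².
So 1/σ₀² = 1/0.4863 − 8/4.0 = 2.056344 − 2.000000 = 0.056344.
Hence σ₀² = 1/0.056344 ≈ 17.7.

σ₀² = 17.7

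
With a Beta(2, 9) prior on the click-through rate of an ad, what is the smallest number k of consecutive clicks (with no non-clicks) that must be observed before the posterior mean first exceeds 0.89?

After k clicks and 0 non-clicks the posterior is Beta(2+k, 9), with mean (2+k)/(2+9+k).
Set (2+k)/(11+k) > 0.89 and solve: k > (0.89·11 − 2)/(1 − 0.89) = 70.818.
The smallest integer exceeding 70.818 is 71, and checking k=71: (73)/(82) = 0.8902 > 0.89.

k = 71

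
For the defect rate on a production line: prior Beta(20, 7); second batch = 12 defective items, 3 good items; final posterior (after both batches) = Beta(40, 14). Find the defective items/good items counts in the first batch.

8 defective items and 4 good items

Because Beta–binomial updating is additive in the counts, the combined data contributed (α_post−α_prior, β_post−β_prior) successes and failures.
Total across both batches: 40−20=20 defective items, 14−7=7 good items.
Subtract the second batch: 20−12=8 defective items and 7−3=4 good items.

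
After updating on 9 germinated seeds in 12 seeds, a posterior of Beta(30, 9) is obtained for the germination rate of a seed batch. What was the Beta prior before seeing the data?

A Beta(a, b) prior with s successes and f failures in binomial data gives a Beta(a+s, b+f) posterior.
So a = 30 − 9 = 21 and b = 9 − 3 = 6.

Beta(21, 6)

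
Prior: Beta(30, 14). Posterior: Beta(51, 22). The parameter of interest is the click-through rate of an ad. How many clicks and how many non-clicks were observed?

21 clicks and 8 non-clicks

Beta is conjugate to the binomial likelihood: posterior = Beta(α+s, β+f).
So s = 51 − 30 = 21 and f = 22 − 14 = 8.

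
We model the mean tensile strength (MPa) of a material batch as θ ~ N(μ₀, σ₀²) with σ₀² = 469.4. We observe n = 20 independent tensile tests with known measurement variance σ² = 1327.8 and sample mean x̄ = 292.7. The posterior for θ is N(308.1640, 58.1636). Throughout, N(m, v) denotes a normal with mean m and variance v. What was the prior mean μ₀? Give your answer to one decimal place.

The posterior mean is a precision-weighted average: μ_n = (τ₀μ₀ + τ_data·x̄)/(τ₀+τ_data), with τ₀=1/σ₀² and τ_data=n/σ².
Here τ₀ = 1/469.4 = 0.002130 and τ_data = 20/1327.8 = 0.015063, so τ_n = 0.017193.
Rearranging for μ₀: μ₀ = (μ_n·τ_n − τ_data·x̄)/τ₀ = (308.1640·0.017193 − 0.015063·292.7) / 0.002130 = 0.889324/0.002130 ≈ 417.5.

μ₀ = 417.5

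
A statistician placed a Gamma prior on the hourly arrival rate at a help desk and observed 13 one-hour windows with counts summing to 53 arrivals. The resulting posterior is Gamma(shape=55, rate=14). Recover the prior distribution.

Gamma(shape=2, rate=1)

Gamma–Poisson conjugacy: posterior shape = α + Σxᵢ, posterior rate = β + n.
So α = 55 − 53 = 2 and β = 14 − 13 = 1.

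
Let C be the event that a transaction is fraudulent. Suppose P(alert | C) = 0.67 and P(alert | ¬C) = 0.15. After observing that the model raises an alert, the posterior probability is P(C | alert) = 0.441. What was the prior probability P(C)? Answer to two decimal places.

P(C) = 0.15

In odds form, posterior odds = prior odds × likelihood ratio, so prior odds = posterior odds ÷ LR.
Posterior odds = 0.441/(1−0.441) = 0.7889. LR = 0.67/0.15 = 4.4667.
Prior odds = 0.7889/4.4667 = 0.1766, so P(C) = 0.1766/(1+0.1766) ≈ 0.15.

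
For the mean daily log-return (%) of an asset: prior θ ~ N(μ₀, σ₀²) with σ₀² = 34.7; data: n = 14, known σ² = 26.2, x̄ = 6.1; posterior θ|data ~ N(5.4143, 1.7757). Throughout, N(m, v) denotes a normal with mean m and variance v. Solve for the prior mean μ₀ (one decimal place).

μ₀ = -7.3

The posterior mean is a precision-weighted average: μ_n = (τ₀μ₀ + τ_data·x̄)/(τ₀+τ_data), with τ₀=1/σ₀² and τ_data=n/σ².
Here τ₀ = 1/34.7 = 0.028818 and τ_data = 14/26.2 = 0.534351, so τ_n = 0.563169.
Rearranging for μ₀: μ₀ = (μ_n·τ_n − τ_data·x̄)/τ₀ = (5.4143·0.563169 − 0.534351·6.1) / 0.028818 = -0.210375/0.028818 ≈ -7.3.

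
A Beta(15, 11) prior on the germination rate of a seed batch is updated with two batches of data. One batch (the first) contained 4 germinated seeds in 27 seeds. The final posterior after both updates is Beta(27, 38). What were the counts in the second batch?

8 germinated seeds and 4 non-germinating seeds

Because Beta–binomial updating is additive in the counts, the combined data contributed (α_post−α_prior, β_post−β_prior) successes and failures.
Total across both batches: 27−15=12 germinated seeds, 38−11=27 non-germinating seeds.
Subtract the first batch: 12−4=8 germinated seeds and 27−23=4 non-germinating seeds.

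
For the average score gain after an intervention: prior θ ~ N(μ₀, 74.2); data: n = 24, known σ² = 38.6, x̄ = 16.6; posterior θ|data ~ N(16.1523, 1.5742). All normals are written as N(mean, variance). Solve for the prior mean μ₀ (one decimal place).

μ₀ = -4.5

The posterior mean is a precision-weighted average: μ_n = (τ₀μ₀ + τ_data·x̄)/(τ₀+τ_data), with τ₀=1/σ₀² and τ_data=n/σ².
Here τ₀ = 1/74.2 = 0.013477 and τ_data = 24/38.6 = 0.621762, so τ_n = 0.635239.
Rearranging for μ₀: μ₀ = (μ_n·τ_n − τ_data·x̄)/τ₀ = (16.1523·0.635239 − 0.621762·16.6) / 0.013477 = -0.060678/0.013477 ≈ -4.5.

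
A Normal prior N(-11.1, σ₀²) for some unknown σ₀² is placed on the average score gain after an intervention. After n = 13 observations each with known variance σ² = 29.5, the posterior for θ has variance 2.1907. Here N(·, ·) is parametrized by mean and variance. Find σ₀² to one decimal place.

Posterior precision equals prior precision plus data precision: 1/σ_n² = 1/σ₀² + n/σ².
So 1/σ₀² = 1/2.1907 − 13/29.5 = 0.456475 − 0.440678 = 0.015797.
Hence σ₀² = 1/0.015797 ≈ 63.3.

σ₀² = 63.3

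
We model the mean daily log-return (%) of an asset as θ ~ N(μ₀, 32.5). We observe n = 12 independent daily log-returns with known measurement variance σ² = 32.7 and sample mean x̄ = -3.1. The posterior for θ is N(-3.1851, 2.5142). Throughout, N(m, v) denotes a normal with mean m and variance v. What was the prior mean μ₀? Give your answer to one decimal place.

μ₀ = -4.2

The posterior mean is a precision-weighted average: μ_n = (τ₀μ₀ + τ_data·x̄)/(τ₀+τ_data), with τ₀=1/σ₀² and τ_data=n/σ².
Here τ₀ = 1/32.5 = 0.030769 and τ_data = 12/32.7 = 0.366972, so τ_n = 0.397741.
Rearranging for μ₀: μ₀ = (μ_n·τ_n − τ_data·x̄)/τ₀ = (-3.1851·0.397741 − 0.366972·-3.1) / 0.030769 = -0.129232/0.030769 ≈ -4.2.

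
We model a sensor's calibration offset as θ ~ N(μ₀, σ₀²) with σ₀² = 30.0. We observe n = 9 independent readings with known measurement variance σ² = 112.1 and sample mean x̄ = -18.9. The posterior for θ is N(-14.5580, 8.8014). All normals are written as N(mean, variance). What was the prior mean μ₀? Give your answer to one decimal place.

μ₀ = -4.1

With known observation variance, the Normal–Normal posterior has precision τ_n = τ₀ + n/σ² and mean μ_n = (τ₀μ₀ + (n/σ²)x̄)/τ_n.
Here τ₀ = 1/30.0 = 0.033333 and τ_data = 9/112.1 = 0.080285, so τ_n = 0.113618.
Rearranging for μ₀: μ₀ = (μ_n·τ_n − τ_data·x̄)/τ₀ = (-14.5580·0.113618 − 0.080285·-18.9) / 0.033333 = -0.136664/0.033333 ≈ -4.1.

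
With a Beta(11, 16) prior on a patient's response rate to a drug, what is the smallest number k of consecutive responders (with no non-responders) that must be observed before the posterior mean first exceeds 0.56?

After k responders and 0 non-responders the posterior is Beta(11+k, 16), with mean (11+k)/(11+16+k).
Set (11+k)/(27+k) > 0.56 and solve: k > (0.56·27 − 11)/(1 − 0.56) = 9.364.
The smallest integer exceeding 9.364 is 10.

k = 10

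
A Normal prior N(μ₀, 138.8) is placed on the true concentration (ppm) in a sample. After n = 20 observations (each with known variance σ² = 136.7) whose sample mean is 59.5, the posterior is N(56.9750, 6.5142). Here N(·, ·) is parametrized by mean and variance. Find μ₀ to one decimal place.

μ₀ = 5.7

With known observation variance, the Normal–Normal posterior has precision τ_n = τ₀ + n/σ² and mean μ_n = (τ₀μ₀ + (n/σ²)x̄)/τ_n.
Here τ₀ = 1/138.8 = 0.007205 and τ_data = 20/136.7 = 0.146306, so τ_n = 0.153511.
Rearranging for μ₀: μ₀ = (μ_n·τ_n − τ_data·x̄)/τ₀ = (56.9750·0.153511 − 0.146306·59.5) / 0.007205 = 0.041082/0.007205 ≈ 5.7.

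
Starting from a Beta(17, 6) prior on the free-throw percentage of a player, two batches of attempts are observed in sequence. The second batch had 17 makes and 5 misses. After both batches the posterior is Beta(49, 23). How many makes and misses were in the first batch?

15 makes and 12 misses

Because Beta–binomial updating is additive in the counts, the combined data contributed (α_post−α_prior, β_post−β_prior) successes and failures.
Total across both batches: 49−17=32 makes, 23−6=17 misses.
Subtract the second batch: 32−17=15 makes and 17−5=12 misses.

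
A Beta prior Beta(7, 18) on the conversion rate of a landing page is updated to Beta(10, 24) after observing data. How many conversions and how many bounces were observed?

3 conversions and 6 bounces

A Beta(α, β) prior with s successes and f failures in binomial data gives a Beta(α+s, β+f) posterior.
So s = 10 − 7 = 3 and f = 24 − 18 = 6.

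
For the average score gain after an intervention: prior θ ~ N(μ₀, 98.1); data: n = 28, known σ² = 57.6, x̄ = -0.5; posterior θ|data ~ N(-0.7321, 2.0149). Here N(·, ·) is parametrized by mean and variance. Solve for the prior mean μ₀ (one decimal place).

The posterior mean is a precision-weighted average: μ_n = (τ₀μ₀ + τ_data·x̄)/(τ₀+τ_data), with τ₀=1/σ₀² and τ_data=n/σ².
Here τ₀ = 1/98.1 = 0.010194 and τ_data = 28/57.6 = 0.486111, so τ_n = 0.496305.
Rearranging for μ₀: μ₀ = (μ_n·τ_n − τ_data·x̄)/τ₀ = (-0.7321·0.496305 − 0.486111·-0.5) / 0.010194 = -0.120289/0.010194 ≈ -11.8.

μ₀ = -11.8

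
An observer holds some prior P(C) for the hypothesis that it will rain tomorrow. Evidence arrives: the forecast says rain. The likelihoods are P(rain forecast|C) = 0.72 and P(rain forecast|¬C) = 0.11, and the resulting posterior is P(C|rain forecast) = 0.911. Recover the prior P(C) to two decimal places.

P(C) = 0.61

In odds form, posterior odds = prior odds × likelihood ratio, so prior odds = posterior odds ÷ LR.
Posterior odds = 0.911/(1−0.911) = 10.2360. LR = 0.72/0.11 = 6.5455.
Prior odds = 10.2360/6.5455 = 1.5638, so P(C) = 1.5638/(1+1.5638) ≈ 0.61.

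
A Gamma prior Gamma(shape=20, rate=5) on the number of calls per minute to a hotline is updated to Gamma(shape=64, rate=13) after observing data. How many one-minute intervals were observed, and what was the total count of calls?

A Gamma(α, β) prior (rate parametrization) on a Poisson rate with n observations summing to S gives posterior Gamma(α+S, β+n).
Matching: Σxᵢ = 64 − 20 = 44 and n = 13 − 5 = 8.

n = 8 one-minute intervals with total 44 calls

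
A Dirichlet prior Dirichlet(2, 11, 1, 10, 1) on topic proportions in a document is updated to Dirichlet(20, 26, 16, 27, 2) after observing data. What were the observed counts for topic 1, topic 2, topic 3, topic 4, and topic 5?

For a Dirichlet(α) prior with multinomial counts c, the posterior is Dirichlet(α + c) componentwise.
Counts are posterior − prior componentwise: 20−2=18, 26−11=15, 16−1=15, 27−10=17, 2−1=1.

counts (18, 15, 15, 17, 1)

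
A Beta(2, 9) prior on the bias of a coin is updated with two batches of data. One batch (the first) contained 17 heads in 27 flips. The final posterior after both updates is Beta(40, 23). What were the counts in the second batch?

Sequential conjugate updates are equivalent to a single update on the pooled data, so total successes = posterior α − prior α and total failures = posterior β − prior β.
Total across both batches: 40−2=38 heads, 23−9=14 tails.
Subtract the first batch: 38−17=21 heads and 14−10=4 tails.

21 heads and 4 tails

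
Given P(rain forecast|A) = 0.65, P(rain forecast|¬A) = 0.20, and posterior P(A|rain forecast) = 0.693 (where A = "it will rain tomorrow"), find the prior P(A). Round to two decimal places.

In odds form, posterior odds = prior odds × likelihood ratio, so prior odds = posterior odds ÷ LR.
Posterior odds = 0.693/(1−0.693) = 2.2573. LR = 0.65/0.20 = 3.2500.
Prior odds = 2.2573/3.2500 = 0.6946, so P(A) = 0.6946/(1+0.6946) ≈ 0.41.

P(A) = 0.41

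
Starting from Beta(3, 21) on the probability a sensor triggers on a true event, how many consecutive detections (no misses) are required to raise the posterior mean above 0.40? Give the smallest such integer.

After k detections and 0 misses the posterior is Beta(3+k, 21), with mean (3+k)/(3+21+k).
Set (3+k)/(24+k) > 0.40 and solve: k > (0.40·24 − 3)/(1 − 0.40) = 11.000.
The smallest integer exceeding 11.000 is 12.

k = 12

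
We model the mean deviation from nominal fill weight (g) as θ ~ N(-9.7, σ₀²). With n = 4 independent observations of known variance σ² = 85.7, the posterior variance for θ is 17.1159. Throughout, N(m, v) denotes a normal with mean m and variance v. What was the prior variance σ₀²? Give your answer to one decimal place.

For the Normal–Normal model with known σ², precisions add: τ_n = τ₀ + n/σ².
So 1/σ₀² = 1/17.1159 − 4/85.7 = 0.058425 − 0.046674 = 0.011751.
Hence σ₀² = 1/0.011751 ≈ 85.1.

σ₀² = 85.1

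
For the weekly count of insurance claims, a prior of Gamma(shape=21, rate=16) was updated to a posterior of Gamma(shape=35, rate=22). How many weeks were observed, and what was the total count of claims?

Gamma–Poisson conjugacy: posterior shape = α + Σxᵢ, posterior rate = β + n.
Matching: Σxᵢ = 35 − 21 = 14 and n = 22 − 16 = 6.

n = 6 weeks with total 14 claims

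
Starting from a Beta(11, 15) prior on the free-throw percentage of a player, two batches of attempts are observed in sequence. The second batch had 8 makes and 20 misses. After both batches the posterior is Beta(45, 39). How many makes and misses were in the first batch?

26 makes and 4 misses

Sequential conjugate updates are equivalent to a single update on the pooled data, so total successes = posterior α − prior α and total failures = posterior β − prior β.
Total across both batches: 45−11=34 makes, 39−15=24 misses.
Subtract the second batch: 34−8=26 makes and 24−20=4 misses.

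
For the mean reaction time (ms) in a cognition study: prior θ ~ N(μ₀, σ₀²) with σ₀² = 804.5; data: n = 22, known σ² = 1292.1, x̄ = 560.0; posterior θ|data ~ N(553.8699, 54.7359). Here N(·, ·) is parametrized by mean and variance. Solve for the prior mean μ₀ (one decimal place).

μ₀ = 469.9

The posterior mean is a precision-weighted average: μ_n = (τ₀μ₀ + τ_data·x̄)/(τ₀+τ_data), with τ₀=1/σ₀² and τ_data=n/σ².
Here τ₀ = 1/804.5 = 0.001243 and τ_data = 22/1292.1 = 0.017027, so τ_n = 0.018270.
Rearranging for μ₀: μ₀ = (μ_n·τ_n − τ_data·x̄)/τ₀ = (553.8699·0.018270 − 0.017027·560.0) / 0.001243 = 0.584083/0.001243 ≈ 469.9.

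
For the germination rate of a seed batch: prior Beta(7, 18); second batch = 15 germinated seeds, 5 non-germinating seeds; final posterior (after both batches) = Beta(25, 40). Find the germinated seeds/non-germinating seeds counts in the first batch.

Sequential conjugate updates are equivalent to a single update on the pooled data, so total successes = posterior α − prior α and total failures = posterior β − prior β.
Total across both batches: 25−7=18 germinated seeds, 40−18=22 non-germinating seeds.
Subtract the second batch: 18−15=3 germinated seeds and 22−5=17 non-germinating seeds.

3 germinated seeds and 17 non-germinating seeds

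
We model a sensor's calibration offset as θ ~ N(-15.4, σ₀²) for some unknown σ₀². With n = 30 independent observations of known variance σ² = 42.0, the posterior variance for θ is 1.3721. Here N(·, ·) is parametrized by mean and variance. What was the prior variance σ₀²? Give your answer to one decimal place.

σ₀² = 68.9

Posterior precision equals prior precision plus data precision: 1/σ_n² = 1/σ₀² + n/σ².
So 1/σ₀² = 1/1.3721 − 30/42.0 = 0.728810 − 0.714286 = 0.014524.
Hence σ₀² = 1/0.014524 ≈ 68.9.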